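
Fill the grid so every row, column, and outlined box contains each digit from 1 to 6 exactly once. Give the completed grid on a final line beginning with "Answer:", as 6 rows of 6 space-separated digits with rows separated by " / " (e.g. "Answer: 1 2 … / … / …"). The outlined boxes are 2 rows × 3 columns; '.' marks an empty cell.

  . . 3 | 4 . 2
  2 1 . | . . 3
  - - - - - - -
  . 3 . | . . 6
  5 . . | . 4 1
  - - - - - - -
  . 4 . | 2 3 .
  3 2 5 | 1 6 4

Step 1. [r1c1∈{6}] only 6 remains possible at r1c1, so r1c1=6.
Step 2. [r2c5∈{5}] r2c5 is down to just 5, so r2c5=5.
Step 3. [r4c3∈{2,6}] 2 has one home in row 4: r4c3, so r4c3=2.
Step 4. [r3c1∈{1,4}] 4 has one home in col 1: r3c1 ⇒ r3c1=4.
Step 5. [r5c3∈{1,6}] r5c3 is the only open cell in row 5 admitting 6, so r5c3=6.
Step 6. [r3c4∈{5}] r3c4 is down to just 5. So r3c4=5.
Step 7. [r5c1∈{1}] r5c1 is down to just 1. So r5c1=1.
Step 8. [r2c3∈{4}] r2c3 has the single candidate 4, so r2c3=4.
Step 9. [r3c5∈{2}] nothing but 2 survives at r3c5. So r3c5=2.
Step 10. [r2c4∈{6}] nothing but 6 survives at r2c4. So r2c4=6.
Step 11. [r5c6∈{5}] r5c6's peers cover all but 5. So r5c6=5.
Step 12. [r1c2∈{5}] only 5 remains possible at r1c2 ⇒ r1c2=5.
Step 13. [r4c2∈{6}] r4c2 is down to just 6 ⇒ r4c2=6.
Step 14. [r4c4∈{3}] r4c4 has the single candidate 3, so r4c4=3.
Step 15. [r1c5∈{1}] only 1 remains possible at r1c5. So r1c5=1.
Step 16. [r3c3∈{1}] r3c3 has the single candidate 1, so r3c3=1.

Answer: 6 5 3 4 1 2 / 2 1 4 6 5 3 / 4 3 1 5 2 6 / 5 6 2 3 4 1 / 1 4 6 2 3 5 / 3 2 5 1 6 4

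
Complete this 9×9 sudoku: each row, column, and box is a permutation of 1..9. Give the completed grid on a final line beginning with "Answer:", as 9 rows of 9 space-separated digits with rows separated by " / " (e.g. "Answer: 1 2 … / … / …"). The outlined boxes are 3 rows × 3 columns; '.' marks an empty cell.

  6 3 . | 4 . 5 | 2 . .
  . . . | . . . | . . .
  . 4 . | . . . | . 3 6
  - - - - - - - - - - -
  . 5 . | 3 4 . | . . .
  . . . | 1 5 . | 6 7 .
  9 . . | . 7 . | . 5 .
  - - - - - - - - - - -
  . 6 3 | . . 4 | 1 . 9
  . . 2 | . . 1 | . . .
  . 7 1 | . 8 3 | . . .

Step 1. [r9c4∈{2,5,6,9}] across row 9, 9 lands solely at r9c4, so r9c4=9.
Step 2. [r7c4∈{2,5,7}] in row 7, 7 fits only at r7c4 ⇒ r7c4=7.
Step 3. [r5c6∈{2,8,9}] in row 5, 9 fits only at r5c6. So r5c6=9.
Step 4. [r7c1∈{5,8}] r7c1 is the only open cell in row 7 admitting 5 ⇒ r7c1=5.
Step 5. [r7c8∈{2,8}] in row 7, 8 fits only at r7c8 ⇒ r7c8=8.
Step 6. [r9c1∈{4}] r9c1's peers cover all but 4. So r9c1=4.
Step 7. [r9c7∈{5}] nothing but 5 survives at r9c7. So r9c7=5.
Step 8. [r2c9∈{1,4,5,7,8}] r2c9 is the only open cell in col 9 admitting 5. So r2c9=5.
Step 9. [r8c1∈{8}] r8c1's peers cover all but 8. So r8c1=8.
Step 10. [r9c9∈{2}] only 2 remains possible at r9c9 ⇒ r9c9=2.
Step 11. [r4c8∈{1,2,9}] r4c8 is the only open cell in col 8 admitting 2 ⇒ r4c8=2.
Step 12. [r2c5∈{1,2,3,6,9}] 3 has one home in row 2: r2c5, so r2c5=3.
Step 13. [r4c7∈{8,9}] r4c7 is the only open cell in row 4 admitting 9 ⇒ r4c7=9.
Step 14. [r3c3∈{5,7,8,9}] in row 3, 5 fits only at r3c3, so r3c3=5.
Step 15. [r3c5∈{1,2,9}] r3c5 is the only open cell in row 3 admitting 9. So r3c5=9.
Step 16. [r3c1∈{1,2,7}] in row 3, 1 fits only at r3c1 ⇒ r3c1=1.
Step 17. [r2c8∈{1,4,9}] 1 has one home in row 2: r2c8. So r2c8=1.
Step 18. [r2c7∈{4,7,8}] row 2 places 4 nowhere but r2c7, so r2c7=4.
Step 19. [r6c2∈{1,2,8}] in col 2, 1 fits only at r6c2 ⇒ r6c2=1.
Step 20. [r8c5∈{6}] nothing but 6 survives at r8c5 ⇒ r8c5=6.
Step 21. [r4c1∈{7}] nothing but 7 survives at r4c1. So r4c1=7.
Step 22. [r2c1∈{2}] nothing but 2 survives at r2c1 ⇒ r2c1=2.
Step 23. [r5c1∈{3}] r5c1's peers cover all but 3, so r5c1=3.
Step 24. [r1c3∈{7,8,9}] the only places for 9 in row 2 are inside box 1, so r1c3≠9.
Step 25. [r2c3∈{7,8,9}] col 3 places 9 nowhere but r2c3. So r2c3=9.
Step 26. [r2c2∈{8}] r2c2's peers cover all but 8 ⇒ r2c2=8.
Step 27. [r1c9∈{7,8}] in row 1, 8 fits only at r1c9, so r1c9=8.
Step 28. [r6c7∈{3,8}] r6c7 is the only open cell in col 7 admitting 8 ⇒ r6c7=8.
Step 29. [r4c6∈{6,8}] box 5 places 8 nowhere but r4c6. So r4c6=8.
Step 30. [r5c9∈{4}] only 4 remains possible at r5c9 ⇒ r5c9=4.
Step 31. [r8c7∈{3,7}] 3 has one home in col 7: r8c7, so r8c7=3.
Step 32. [r2c4∈{6}] r2c4's peers cover all but 6 ⇒ r2c4=6.
Step 33. [r6c6∈{2,6}] in col 6, 6 fits only at r6c6 ⇒ r6c6=6.
Step 34. [r3c6∈{2,7}] col 6 places 2 nowhere but r3c6 ⇒ r3c6=2.
Step 35. [r5c2∈{2}] r5c2's peers cover all but 2, so r5c2=2.
Step 36. [r6c4∈{2}] r6c4's peers cover all but 2, so r6c4=2.
Step 37. [r8c2∈{9}] r8c2 has the single candidate 9, so r8c2=9.
Step 38. [r8c9∈{7}] r8c9's peers cover all but 7 ⇒ r8c9=7.
Step 39. [r1c3∈{7}] r1c3 is down to just 7. So r1c3=7.
Step 40. [r7c5∈{2}] only 2 remains possible at r7c5, so r7c5=2.
Step 41. [r9c8∈{6}] only 6 remains possible at r9c8. So r9c8=6.
Step 42. [r8c4∈{5}] r8c4's peers cover all but 5. So r8c4=5.
Step 43. [r1c5∈{1}] r1c5 is down to just 1, so r1c5=1.
Step 44. [r1c8∈{9}] nothing but 9 survives at r1c8 ⇒ r1c8=9.
Step 45. [r6c9∈{3}] r6c9 is down to just 3 ⇒ r6c9=3.
Step 46. [r8c8∈{4}] r8c8's peers cover all but 4 ⇒ r8c8=4.
Step 47. [r4c3∈{6}] r4c3 has the single candidate 6. So r4c3=6.
Step 48. [r6c3∈{4}] r6c3's peers cover all but 4 ⇒ r6c3=4.
Step 49. [r2c6∈{7}] r2c6 has the single candidate 7. So r2c6=7.
Step 50. [r3c4∈{8}] r3c4 has the single candidate 8. So r3c4=8.
Step 51. [r3c7∈{7}] r3c7's peers cover all but 7, so r3c7=7.
Step 52. [r5c3∈{8}] nothing but 8 survives at r5c3. So r5c3=8.
Step 53. [r4c9∈{1}] r4c9 has the single candidate 1. So r4c9=1.

Answer: 6 3 7 4 1 5 2 9 8 / 2 8 9 6 3 7 4 1 5 / 1 4 5 8 9 2 7 3 6 / 7 5 6 3 4 8 9 2 1 / 3 2 8 1 5 9 6 7 4 / 9 1 4 2 7 6 8 5 3 / 5 6 3 7 2 4 1 8 9 / 8 9 2 5 6 1 3 4 7 / 4 7 1 9 8 3 5 6 2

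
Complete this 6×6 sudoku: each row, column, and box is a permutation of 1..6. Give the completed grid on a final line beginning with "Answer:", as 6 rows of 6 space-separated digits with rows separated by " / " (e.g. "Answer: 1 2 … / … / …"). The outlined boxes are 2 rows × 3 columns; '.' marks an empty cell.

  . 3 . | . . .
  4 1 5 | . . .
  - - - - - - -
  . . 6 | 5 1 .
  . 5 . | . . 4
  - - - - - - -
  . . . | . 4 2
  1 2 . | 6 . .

Step 1. [r3c6∈{3}] r3c6's peers cover all but 3 ⇒ r3c6=3.
Step 2. [r4c4∈{2}] r4c4 has the single candidate 2. So r4c4=2.
Step 3. [r1c1∈{2,6}] in box 1, 6 fits only at r1c1. So r1c1=6.
Step 4. [r5c3∈{3}] r5c3's peers cover all but 3, so r5c3=3.
Step 5. [r2c5∈{2,3,6}] 2 has one home in row 2: r2c5. So r2c5=2.
Step 6. [r1c6∈{1,5}] across col 6, 1 lands solely at r1c6, so r1c6=1.
Step 7. [r1c5∈{5}] r1c5 has the single candidate 5, so r1c5=5.
Step 8. [r6c5∈{3}] r6c5's peers cover all but 3 ⇒ r6c5=3.
Step 9. [r3c1∈{2}] nothing but 2 survives at r3c1 ⇒ r3c1=2.
Step 10. [r4c3∈{1}] r4c3 has the single candidate 1 ⇒ r4c3=1.
Step 11. [r5c4∈{1}] r5c4 is down to just 1. So r5c4=1.
Step 12. [r3c2∈{4}] r3c2 has the single candidate 4 ⇒ r3c2=4.
Step 13. [r5c1∈{5}] nothing but 5 survives at r5c1. So r5c1=5.
Step 14. [r2c6∈{6}] nothing but 6 survives at r2c6, so r2c6=6.
Step 15. [r1c4∈{4}] r1c4's peers cover all but 4. So r1c4=4.
Step 16. [r6c6∈{5}] r6c6's peers cover all but 5. So r6c6=5.
Step 17. [r4c5∈{6}] r4c5's peers cover all but 6, so r4c5=6.
Step 18. [r5c2∈{6}] r5c2 has the single candidate 6, so r5c2=6.
Step 19. [r1c3∈{2}] nothing but 2 survives at r1c3, so r1c3=2.
Step 20. [r2c4∈{3}] nothing but 3 survives at r2c4 ⇒ r2c4=3.
Step 21. [r6c3∈{4}] nothing but 4 survives at r6c3 ⇒ r6c3=4.
Step 22. [r4c1∈{3}] only 3 remains possible at r4c1. So r4c1=3.

Answer: 6 3 2 4 5 1 / 4 1 5 3 2 6 / 2 4 6 5 1 3 / 3 5 1 2 6 4 / 5 6 3 1 4 2 / 1 2 4 6 3 5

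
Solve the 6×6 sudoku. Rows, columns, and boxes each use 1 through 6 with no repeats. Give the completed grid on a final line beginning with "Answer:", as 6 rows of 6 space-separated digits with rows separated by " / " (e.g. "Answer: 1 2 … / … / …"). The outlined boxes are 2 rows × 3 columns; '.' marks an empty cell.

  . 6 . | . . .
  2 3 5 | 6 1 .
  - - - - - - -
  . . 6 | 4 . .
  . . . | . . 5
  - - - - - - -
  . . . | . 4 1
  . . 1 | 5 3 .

Step 1. [r3c5∈{2}] r3c5 is down to just 2. So r3c5=2.
Step 2. [r5c4∈{2}] r5c4 has the single candidate 2. So r5c4=2.
Step 3. [r5c1∈{3,5,6}] across row 5, 6 lands solely at r5c1, so r5c1=6.
Step 4. [r4c4∈{1,3}] in col 4, 1 fits only at r4c4, so r4c4=1.
Step 5. [r3c1∈{1,3,5}] col 1 places 5 nowhere but r3c1, so r3c1=5.
Step 6. [r6c1∈{4}] r6c1's peers cover all but 4. So r6c1=4.
Step 7. [r4c3∈{2,3,4}] in col 3, 2 fits only at r4c3 ⇒ r4c3=2.
Step 8. [r1c6∈{2,3,4}] 2 has one home in row 1: r1c6, so r1c6=2.
Step 9. [r6c6∈{6}] r6c6 has the single candidate 6. So r6c6=6.
Step 10. [r4c1∈{3}] r4c1's peers cover all but 3, so r4c1=3.
Step 11. [r1c4∈{3}] only 3 remains possible at r1c4, so r1c4=3.
Step 12. [r5c2∈{5}] r5c2 is down to just 5 ⇒ r5c2=5.
Step 13. [r2c6∈{4}] r2c6's peers cover all but 4 ⇒ r2c6=4.
Step 14. [r1c3∈{4}] r1c3's peers cover all but 4. So r1c3=4.
Step 15. [r1c1∈{1}] r1c1's peers cover all but 1. So r1c1=1.
Step 16. [r4c2∈{4}] r4c2 has the single candidate 4, so r4c2=4.
Step 17. [r5c3∈{3}] nothing but 3 survives at r5c3, so r5c3=3.
Step 18. [r4c5∈{6}] r4c5 has the single candidate 6, so r4c5=6.
Step 19. [r3c6∈{3}] r3c6 is down to just 3, so r3c6=3.
Step 20. [r3c2∈{1}] nothing but 1 survives at r3c2. So r3c2=1.
Step 21. [r1c5∈{5}] r1c5 is down to just 5 ⇒ r1c5=5.
Step 22. [r6c2∈{2}] nothing but 2 survives at r6c2 ⇒ r6c2=2.

Answer: 1 6 4 3 5 2 / 2 3 5 6 1 4 / 5 1 6 4 2 3 / 3 4 2 1 6 5 / 6 5 3 2 4 1 / 4 2 1 5 3 6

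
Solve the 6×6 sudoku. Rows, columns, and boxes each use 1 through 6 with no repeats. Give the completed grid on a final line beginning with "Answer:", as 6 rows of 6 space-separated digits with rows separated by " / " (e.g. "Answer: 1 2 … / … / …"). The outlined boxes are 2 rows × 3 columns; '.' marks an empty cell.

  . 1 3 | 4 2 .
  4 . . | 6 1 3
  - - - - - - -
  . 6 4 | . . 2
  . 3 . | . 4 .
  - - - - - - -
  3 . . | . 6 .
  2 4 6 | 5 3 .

Step 1. [r4c4∈{1}] r4c4's peers cover all but 1 ⇒ r4c4=1.
Step 2. [r4c1∈{5}] r4c1 is down to just 5, so r4c1=5.
Step 3. [r5c2∈{5}] nothing but 5 survives at r5c2 ⇒ r5c2=5.
Step 4. [r6c6∈{1}] r6c6 is down to just 1 ⇒ r6c6=1.
Step 5. [r4c3∈{2}] r4c3 has the single candidate 2. So r4c3=2.
Step 6. [r2c2∈{2}] r2c2 is down to just 2 ⇒ r2c2=2.
Step 7. [r1c1∈{6}] only 6 remains possible at r1c1, so r1c1=6.
Step 8. [r5c3∈{1}] r5c3 is down to just 1, so r5c3=1.
Step 9. [r2c3∈{5}] r2c3 has the single candidate 5. So r2c3=5.
Step 10. [r3c5∈{5}] nothing but 5 survives at r3c5. So r3c5=5.
Step 11. [r5c4∈{2}] r5c4's peers cover all but 2 ⇒ r5c4=2.
Step 12. [r1c6∈{5}] r1c6 is down to just 5. So r1c6=5.
Step 13. [r3c4∈{3}] r3c4 has the single candidate 3 ⇒ r3c4=3.
Step 14. [r3c1∈{1}] nothing but 1 survives at r3c1. So r3c1=1.
Step 15. [r5c6∈{4}] r5c6 is down to just 4, so r5c6=4.
Step 16. [r4c6∈{6}] r4c6 has the single candidate 6. So r4c6=6.

Answer: 6 1 3 4 2 5 / 4 2 5 6 1 3 / 1 6 4 3 5 2 / 5 3 2 1 4 6 / 3 5 1 2 6 4 / 2 4 6 5 3 1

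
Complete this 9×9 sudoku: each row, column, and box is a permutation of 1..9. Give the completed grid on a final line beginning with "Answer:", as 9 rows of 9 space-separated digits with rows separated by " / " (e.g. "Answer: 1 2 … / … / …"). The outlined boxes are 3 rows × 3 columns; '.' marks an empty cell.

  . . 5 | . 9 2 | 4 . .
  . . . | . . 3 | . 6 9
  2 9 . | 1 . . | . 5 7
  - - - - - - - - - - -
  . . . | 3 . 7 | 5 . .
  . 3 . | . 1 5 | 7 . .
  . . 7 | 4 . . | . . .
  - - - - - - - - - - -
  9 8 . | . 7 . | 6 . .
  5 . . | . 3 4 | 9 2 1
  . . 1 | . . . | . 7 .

Step 1. [r8c3∈{6}] r8c3 is down to just 6 ⇒ r8c3=6.
Step 2. [r8c4∈{8}] r8c4 has the single candidate 8, so r8c4=8.
Step 3. [r2c7∈{1,2,8}] row 2 places 2 nowhere but r2c7. So r2c7=2.
Step 4. [r6c7∈{1,3,8}] 1 has one home in col 7: r6c7. So r6c7=1.
Step 5. [r1c8∈{1,3,8}] col 8 places 1 nowhere but r1c8. So r1c8=1.
Step 6. [r6c2∈{2,5,6}] r6c2 is the only open cell in row 6 admitting 5, so r6c2=5.
Step 7. [r8c2∈{7}] only 7 remains possible at r8c2, so r8c2=7.
Step 8. [r1c2∈{6}] r1c2's peers cover all but 6, so r1c2=6.
Step 9. [r1c4∈{7}] r1c4 has the single candidate 7, so r1c4=7.
Step 10. [r2c4∈{5}] nothing but 5 survives at r2c4, so r2c4=5.
Step 11. [r7c4∈{2}] r7c4 is down to just 2 ⇒ r7c4=2.
Step 12. [r7c9∈{3,4,5}] 5 has one home in row 7: r7c9. So r7c9=5.
Step 13. [r2c1∈{1,4,7,8}] 7 has one home in row 2: r2c1, so r2c1=7.
Step 14. [r4c1∈{1,4,6,8}] across col 1, 1 lands solely at r4c1, so r4c1=1.
Step 15. [r9c2∈{2,4}] 2 has one home in row 9: r9c2, so r9c2=2.
Step 16. [r4c2∈{4}] r4c2 is down to just 4. So r4c2=4.
Step 17. [r9c1∈{3,4}] across col 1, 4 lands solely at r9c1. So r9c1=4.
Step 18. [r5c9∈{2,4,6,8}] in col 9, 4 fits only at r5c9 ⇒ r5c9=4.
Step 19. [r5c3∈{2,8,9}] across row 5, 2 lands solely at r5c3 ⇒ r5c3=2.
Step 20. [r1c1∈{3,8}] 3 has one home in col 1: r1c1. So r1c1=3.
Step 21. [r1c9∈{8}] r1c9's peers cover all but 8. So r1c9=8.
Step 22. [r9c9∈{3}] r9c9 has the single candidate 3. So r9c9=3.
Step 23. [r6c8∈{3,8,9}] row 6 places 3 nowhere but r6c8, so r6c8=3.
Step 24. [r6c6∈{6,8,9}] row 6 places 9 nowhere but r6c6 ⇒ r6c6=9.
Step 25. [r5c4∈{6}] r5c4 has the single candidate 6 ⇒ r5c4=6.
Step 26. [r3c6∈{6,8}] col 6 places 8 nowhere but r3c6 ⇒ r3c6=8.
Step 27. [r5c1∈{8}] r5c1's peers cover all but 8, so r5c1=8.
Step 28. [r3c5∈{4,6}] row 3 places 6 nowhere but r3c5, so r3c5=6.
Step 29. [r6c5∈{2,8}] in row 6, 8 fits only at r6c5. So r6c5=8.
Step 30. [r4c9∈{2,6}] in row 4, 6 fits only at r4c9, so r4c9=6.
Step 31. [r2c5∈{4}] nothing but 4 survives at r2c5 ⇒ r2c5=4.
Step 32. [r4c8∈{8,9}] across row 4, 8 lands solely at r4c8 ⇒ r4c8=8.
Step 33. [r2c3∈{8}] r2c3 has the single candidate 8 ⇒ r2c3=8.
Step 34. [r7c6∈{1}] nothing but 1 survives at r7c6 ⇒ r7c6=1.
Step 35. [r6c9∈{2}] r6c9 has the single candidate 2 ⇒ r6c9=2.
Step 36. [r7c3∈{3}] r7c3's peers cover all but 3, so r7c3=3.
Step 37. [r4c3∈{9}] nothing but 9 survives at r4c3. So r4c3=9.
Step 38. [r2c2∈{1}] r2c2 is down to just 1, so r2c2=1.
Step 39. [r9c7∈{8}] only 8 remains possible at r9c7 ⇒ r9c7=8.
Step 40. [r9c4∈{9}] r9c4 has the single candidate 9 ⇒ r9c4=9.
Step 41. [r9c6∈{6}] r9c6 has the single candidate 6. So r9c6=6.
Step 42. [r7c8∈{4}] r7c8 is down to just 4 ⇒ r7c8=4.
Step 43. [r3c3∈{4}] r3c3 is down to just 4, so r3c3=4.
Step 44. [r9c5∈{5}] nothing but 5 survives at r9c5, so r9c5=5.
Step 45. [r3c7∈{3}] r3c7 has the single candidate 3. So r3c7=3.
Step 46. [r5c8∈{9}] r5c8 has the single candidate 9, so r5c8=9.
Step 47. [r6c1∈{6}] nothing but 6 survives at r6c1. So r6c1=6.
Step 48. [r4c5∈{2}] r4c5 has the single candidate 2. So r4c5=2.

Answer: 3 6 5 7 9 2 4 1 8 / 7 1 8 5 4 3 2 6 9 / 2 9 4 1 6 8 3 5 7 / 1 4 9 3 2 7 5 8 6 / 8 3 2 6 1 5 7 9 4 / 6 5 7 4 8 9 1 3 2 / 9 8 3 2 7 1 6 4 5 / 5 7 6 8 3 4 9 2 1 / 4 2 1 9 5 6 8 7 3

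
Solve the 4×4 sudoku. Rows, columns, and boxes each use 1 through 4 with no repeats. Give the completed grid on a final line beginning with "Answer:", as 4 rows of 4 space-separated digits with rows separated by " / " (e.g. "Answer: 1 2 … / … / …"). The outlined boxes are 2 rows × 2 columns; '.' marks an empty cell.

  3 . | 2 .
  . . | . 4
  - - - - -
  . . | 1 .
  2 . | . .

Step 1. [r4c2∈{1,3,4}] r4c2 is the only open cell in row 4 admitting 1, so r4c2=1.
Step 2. [r3c2∈{3,4}] across col 2, 3 lands solely at r3c2, so r3c2=3.
Step 3. [r4c3∈{3,4}] in row 4, 4 fits only at r4c3, so r4c3=4.
Step 4. [r4c4∈{3}] nothing but 3 survives at r4c4, so r4c4=3.
Step 5. [r2c1∈{1}] nothing but 1 survives at r2c1, so r2c1=1.
Step 6. [r1c2∈{4}] only 4 remains possible at r1c2, so r1c2=4.
Step 7. [r1c4∈{1}] r1c4 has the single candidate 1, so r1c4=1.
Step 8. [r2c2∈{2}] r2c2 is down to just 2 ⇒ r2c2=2.
Step 9. [r2c3∈{3}] r2c3 is down to just 3. So r2c3=3.
Step 10. [r3c4∈{2}] r3c4 is down to just 2. So r3c4=2.
Step 11. [r3c1∈{4}] r3c1 is down to just 4, so r3c1=4.

Answer: 3 4 2 1 / 1 2 3 4 / 4 3 1 2 / 2 1 4 3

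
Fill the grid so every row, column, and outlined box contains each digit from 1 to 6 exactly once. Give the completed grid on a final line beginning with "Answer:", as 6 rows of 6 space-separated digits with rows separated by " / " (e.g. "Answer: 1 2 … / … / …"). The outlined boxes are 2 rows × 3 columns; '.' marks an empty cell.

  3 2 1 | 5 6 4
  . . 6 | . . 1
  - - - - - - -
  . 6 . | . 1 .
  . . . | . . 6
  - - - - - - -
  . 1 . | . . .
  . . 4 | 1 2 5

Step 1. [r4c5∈{3,4,5}] col 5 places 5 nowhere but r4c5. So r4c5=5.
Step 2. [r3c6∈{2,3}] 2 has one home in col 6: r3c6 ⇒ r3c6=2.
Step 3. [r5c6∈{3}] r5c6 is down to just 3, so r5c6=3.
Step 4. [r4c1∈{1,2,4}] 1 has one home in row 4: r4c1, so r4c1=1.
Step 5. [r5c1∈{2,5,6}] col 1 places 2 nowhere but r5c1 ⇒ r5c1=2.
Step 6. [r2c2∈{4,5}] across col 2, 5 lands solely at r2c2 ⇒ r2c2=5.
Step 7. [r4c2∈{3,4}] in col 2, 4 fits only at r4c2 ⇒ r4c2=4.
Step 8. [r4c4∈{3}] r4c4's peers cover all but 3, so r4c4=3.
Step 9. [r3c1∈{5}] only 5 remains possible at r3c1. So r3c1=5.
Step 10. [r3c4∈{4}] r3c4 has the single candidate 4. So r3c4=4.
Step 11. [r5c5∈{4}] r5c5 has the single candidate 4 ⇒ r5c5=4.
Step 12. [r2c5∈{3}] r2c5 has the single candidate 3 ⇒ r2c5=3.
Step 13. [r2c4∈{2}] only 2 remains possible at r2c4. So r2c4=2.
Step 14. [r3c3∈{3}] nothing but 3 survives at r3c3, so r3c3=3.
Step 15. [r2c1∈{4}] r2c1 is down to just 4. So r2c1=4.
Step 16. [r4c3∈{2}] r4c3's peers cover all but 2. So r4c3=2.
Step 17. [r5c4∈{6}] nothing but 6 survives at r5c4. So r5c4=6.
Step 18. [r6c1∈{6}] r6c1 is down to just 6. So r6c1=6.
Step 19. [r6c2∈{3}] nothing but 3 survives at r6c2, so r6c2=3.
Step 20. [r5c3∈{5}] only 5 remains possible at r5c3, so r5c3=5.

Answer: 3 2 1 5 6 4 / 4 5 6 2 3 1 / 5 6 3 4 1 2 / 1 4 2 3 5 6 / 2 1 5 6 4 3 / 6 3 4 1 2 5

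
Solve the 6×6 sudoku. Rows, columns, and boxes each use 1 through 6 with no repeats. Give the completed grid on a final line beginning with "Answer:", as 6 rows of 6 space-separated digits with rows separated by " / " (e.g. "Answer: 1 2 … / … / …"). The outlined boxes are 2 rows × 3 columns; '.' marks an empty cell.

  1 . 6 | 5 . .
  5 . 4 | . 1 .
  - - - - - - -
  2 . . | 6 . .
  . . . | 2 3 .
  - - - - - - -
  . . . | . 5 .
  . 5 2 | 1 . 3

Step 1. [r3c5∈{4}] nothing but 4 survives at r3c5. So r3c5=4.
Step 2. [r5c6∈{2,4,6}] r5c6 is the only open cell in row 5 admitting 2 ⇒ r5c6=2.
Step 3. [r1c2∈{2,3}] row 1 places 3 nowhere but r1c2, so r1c2=3.
Step 4. [r3c2∈{1}] nothing but 1 survives at r3c2. So r3c2=1.
Step 5. [r6c1∈{4,6}] row 6 places 4 nowhere but r6c1 ⇒ r6c1=4.
Step 6. [r4c1∈{6}] r4c1 has the single candidate 6 ⇒ r4c1=6.
Step 7. [r3c3∈{3,5}] across row 3, 3 lands solely at r3c3, so r3c3=3.
Step 8. [r3c6∈{5}] r3c6 is down to just 5. So r3c6=5.
Step 9. [r4c2∈{4}] r4c2 is down to just 4, so r4c2=4.
Step 10. [r2c4∈{3}] r2c4 has the single candidate 3 ⇒ r2c4=3.
Step 11. [r5c2∈{6}] nothing but 6 survives at r5c2, so r5c2=6.
Step 12. [r1c6∈{4}] r1c6's peers cover all but 4, so r1c6=4.
Step 13. [r5c1∈{3}] only 3 remains possible at r5c1. So r5c1=3.
Step 14. [r5c4∈{4}] r5c4 is down to just 4, so r5c4=4.
Step 15. [r2c6∈{6}] r2c6 has the single candidate 6, so r2c6=6.
Step 16. [r4c6∈{1}] only 1 remains possible at r4c6. So r4c6=1.
Step 17. [r5c3∈{1}] nothing but 1 survives at r5c3 ⇒ r5c3=1.
Step 18. [r2c2∈{2}] r2c2 is down to just 2. So r2c2=2.
Step 19. [r1c5∈{2}] nothing but 2 survives at r1c5. So r1c5=2.
Step 20. [r4c3∈{5}] only 5 remains possible at r4c3 ⇒ r4c3=5.
Step 21. [r6c5∈{6}] r6c5 is down to just 6 ⇒ r6c5=6.

Answer: 1 3 6 5 2 4 / 5 2 4 3 1 6 / 2 1 3 6 4 5 / 6 4 5 2 3 1 / 3 6 1 4 5 2 / 4 5 2 1 6 3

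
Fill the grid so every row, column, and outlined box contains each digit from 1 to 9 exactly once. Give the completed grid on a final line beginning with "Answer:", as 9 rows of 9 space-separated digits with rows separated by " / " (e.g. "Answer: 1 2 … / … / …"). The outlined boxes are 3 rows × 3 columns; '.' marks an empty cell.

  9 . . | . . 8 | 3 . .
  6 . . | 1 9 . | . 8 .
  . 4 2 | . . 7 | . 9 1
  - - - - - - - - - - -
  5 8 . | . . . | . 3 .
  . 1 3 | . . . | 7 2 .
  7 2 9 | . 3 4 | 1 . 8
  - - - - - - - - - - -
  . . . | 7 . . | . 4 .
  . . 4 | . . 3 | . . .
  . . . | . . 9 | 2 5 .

Step 1. [r5c9∈{4,5,6,9}] r5c9 is the only open cell in box 6 admitting 5 ⇒ r5c9=5.
Step 2. [r5c6∈{6}] r5c6 is down to just 6 ⇒ r5c6=6.
Step 3. [r2c2∈{3,5,7}] in row 2, 3 fits only at r2c2, so r2c2=3.
Step 4. [r1c3∈{1,5,7}] 1 has one home in row 1: r1c3. So r1c3=1.
Step 5. [r5c5∈{8}] nothing but 8 survives at r5c5. So r5c5=8.
Step 6. [r6c8∈{6}] nothing but 6 survives at r6c8, so r6c8=6.
Step 7. [r1c8∈{7}] r1c8's peers cover all but 7 ⇒ r1c8=7.
Step 8. [r1c2∈{5}] r1c2's peers cover all but 5. So r1c2=5.
Step 9. [r7c3∈{5,6,8}] across col 3, 5 lands solely at r7c3, so r7c3=5.
Step 10. [r9c3∈{6,7,8}] r9c3 is the only open cell in col 3 admitting 8, so r9c3=8.
Step 11. [r8c4∈{2,5,6,8}] in col 4, 8 fits only at r8c4, so r8c4=8.
Step 12. [r8c5∈{1,2,5,6}] 5 has one home in row 8: r8c5. So r8c5=5.
Step 13. [r3c5∈{6}] r3c5's peers cover all but 6 ⇒ r3c5=6.
Step 14. [r1c9∈{2,4,6}] 6 has one home in row 1: r1c9 ⇒ r1c9=6.
Step 15. [r2c6∈{2,5}] 5 has one home in col 6: r2c6 ⇒ r2c6=5.
Step 16. [r2c7∈{4}] only 4 remains possible at r2c7. So r2c7=4.
Step 17. [r4c7∈{9}] only 9 remains possible at r4c7. So r4c7=9.
Step 18. [r4c4∈{2}] r4c4 is down to just 2 ⇒ r4c4=2.
Step 19. [r7c6∈{1,2}] in col 6, 2 fits only at r7c6, so r7c6=2.
Step 20. [r7c5∈{1}] r7c5 is down to just 1, so r7c5=1.
Step 21. [r9c5∈{4}] only 4 remains possible at r9c5 ⇒ r9c5=4.
Step 22. [r7c1∈{3}] nothing but 3 survives at r7c1. So r7c1=3.
Step 23. [r7c9∈{9}] r7c9 has the single candidate 9, so r7c9=9.
Step 24. [r7c2∈{6}] r7c2 has the single candidate 6. So r7c2=6.
Step 25. [r9c2∈{7}] r9c2 has the single candidate 7, so r9c2=7.
Step 26. [r8c1∈{1,2}] across row 8, 2 lands solely at r8c1, so r8c1=2.
Step 27. [r4c6∈{1}] nothing but 1 survives at r4c6. So r4c6=1.
Step 28. [r8c7∈{6}] r8c7 is down to just 6, so r8c7=6.
Step 29. [r4c9∈{4}] r4c9's peers cover all but 4 ⇒ r4c9=4.
Step 30. [r3c1∈{8}] r3c1 is down to just 8 ⇒ r3c1=8.
Step 31. [r1c4∈{4}] only 4 remains possible at r1c4 ⇒ r1c4=4.
Step 32. [r3c4∈{3}] nothing but 3 survives at r3c4 ⇒ r3c4=3.
Step 33. [r9c9∈{3}] nothing but 3 survives at r9c9, so r9c9=3.
Step 34. [r2c3∈{7}] r2c3's peers cover all but 7 ⇒ r2c3=7.
Step 35. [r2c9∈{2}] r2c9 has the single candidate 2, so r2c9=2.
Step 36. [r4c5∈{7}] r4c5 is down to just 7 ⇒ r4c5=7.
Step 37. [r4c3∈{6}] nothing but 6 survives at r4c3, so r4c3=6.
Step 38. [r5c4∈{9}] r5c4 is down to just 9. So r5c4=9.
Step 39. [r8c8∈{1}] nothing but 1 survives at r8c8, so r8c8=1.
Step 40. [r3c7∈{5}] only 5 remains possible at r3c7. So r3c7=5.
Step 41. [r9c1∈{1}] only 1 remains possible at r9c1, so r9c1=1.
Step 42. [r8c2∈{9}] r8c2 has the single candidate 9. So r8c2=9.
Step 43. [r6c4∈{5}] r6c4's peers cover all but 5, so r6c4=5.
Step 44. [r8c9∈{7}] nothing but 7 survives at r8c9, so r8c9=7.
Step 45. [r9c4∈{6}] nothing but 6 survives at r9c4 ⇒ r9c4=6.
Step 46. [r1c5∈{2}] nothing but 2 survives at r1c5 ⇒ r1c5=2.
Step 47. [r7c7∈{8}] r7c7 is down to just 8. So r7c7=8.
Step 48. [r5c1∈{4}] r5c1's peers cover all but 4 ⇒ r5c1=4.

Answer: 9 5 1 4 2 8 3 7 6 / 6 3 7 1 9 5 4 8 2 / 8 4 2 3 6 7 5 9 1 / 5 8 6 2 7 1 9 3 4 / 4 1 3 9 8 6 7 2 5 / 7 2 9 5 3 4 1 6 8 / 3 6 5 7 1 2 8 4 9 / 2 9 4 8 5 3 6 1 7 / 1 7 8 6 4 9 2 5 3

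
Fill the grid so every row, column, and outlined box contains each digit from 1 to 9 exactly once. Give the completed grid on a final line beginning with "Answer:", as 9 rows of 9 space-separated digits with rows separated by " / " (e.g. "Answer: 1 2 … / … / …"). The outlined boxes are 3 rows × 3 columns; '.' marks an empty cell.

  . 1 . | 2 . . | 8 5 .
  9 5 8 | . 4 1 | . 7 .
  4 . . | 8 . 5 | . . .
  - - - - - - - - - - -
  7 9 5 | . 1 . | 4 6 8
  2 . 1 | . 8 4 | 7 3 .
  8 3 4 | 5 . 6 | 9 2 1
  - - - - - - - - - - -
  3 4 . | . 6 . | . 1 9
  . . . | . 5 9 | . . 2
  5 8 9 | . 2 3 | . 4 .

Step 1. [r1c1∈{6}] r1c1's peers cover all but 6, so r1c1=6.
Step 2. [r1c6∈{7}] r1c6 is down to just 7, so r1c6=7.
Step 3. [r9c7∈{6}] r9c7's peers cover all but 6 ⇒ r9c7=6.
Step 4. [r1c3∈{3}] nothing but 3 survives at r1c3, so r1c3=3.
Step 5. [r3c5∈{3,9}] col 5 places 3 nowhere but r3c5. So r3c5=3.
Step 6. [r7c4∈{7}] r7c4's peers cover all but 7, so r7c4=7.
Step 7. [r3c2∈{2,7}] in col 2, 2 fits only at r3c2. So r3c2=2.
Step 8. [r8c2∈{6,7}] 7 has one home in col 2: r8c2 ⇒ r8c2=7.
Step 9. [r2c9∈{3,6}] across col 9, 3 lands solely at r2c9. So r2c9=3.
Step 10. [r9c4∈{1}] nothing but 1 survives at r9c4. So r9c4=1.
Step 11. [r2c7∈{2}] r2c7's peers cover all but 2. So r2c7=2.
Step 12. [r1c5∈{9}] r1c5 has the single candidate 9, so r1c5=9.
Step 13. [r3c3∈{7}] only 7 remains possible at r3c3, so r3c3=7.
Step 14. [r8c4∈{4}] r8c4 has the single candidate 4, so r8c4=4.
Step 15. [r4c4∈{3}] nothing but 3 survives at r4c4. So r4c4=3.
Step 16. [r8c8∈{8}] r8c8 has the single candidate 8, so r8c8=8.
Step 17. [r3c9∈{6}] r3c9's peers cover all but 6. So r3c9=6.
Step 18. [r1c9∈{4}] only 4 remains possible at r1c9 ⇒ r1c9=4.
Step 19. [r8c7∈{3}] only 3 remains possible at r8c7, so r8c7=3.
Step 20. [r7c3∈{2}] only 2 remains possible at r7c3, so r7c3=2.
Step 21. [r6c5∈{7}] r6c5 has the single candidate 7, so r6c5=7.
Step 22. [r9c9∈{7}] r9c9's peers cover all but 7, so r9c9=7.
Step 23. [r4c6∈{2}] nothing but 2 survives at r4c6 ⇒ r4c6=2.
Step 24. [r7c7∈{5}] only 5 remains possible at r7c7. So r7c7=5.
Step 25. [r7c6∈{8}] r7c6 is down to just 8 ⇒ r7c6=8.
Step 26. [r3c8∈{9}] nothing but 9 survives at r3c8, so r3c8=9.
Step 27. [r5c9∈{5}] only 5 remains possible at r5c9. So r5c9=5.
Step 28. [r5c2∈{6}] r5c2's peers cover all but 6. So r5c2=6.
Step 29. [r8c3∈{6}] r8c3 is down to just 6 ⇒ r8c3=6.
Step 30. [r2c4∈{6}] r2c4's peers cover all but 6, so r2c4=6.
Step 31. [r5c4∈{9}] r5c4 is down to just 9 ⇒ r5c4=9.
Step 32. [r3c7∈{1}] only 1 remains possible at r3c7 ⇒ r3c7=1.
Step 33. [r8c1∈{1}] r8c1's peers cover all but 1 ⇒ r8c1=1.

Answer: 6 1 3 2 9 7 8 5 4 / 9 5 8 6 4 1 2 7 3 / 4 2 7 8 3 5 1 9 6 / 7 9 5 3 1 2 4 6 8 / 2 6 1 9 8 4 7 3 5 / 8 3 4 5 7 6 9 2 1 / 3 4 2 7 6 8 5 1 9 / 1 7 6 4 5 9 3 8 2 / 5 8 9 1 2 3 6 4 7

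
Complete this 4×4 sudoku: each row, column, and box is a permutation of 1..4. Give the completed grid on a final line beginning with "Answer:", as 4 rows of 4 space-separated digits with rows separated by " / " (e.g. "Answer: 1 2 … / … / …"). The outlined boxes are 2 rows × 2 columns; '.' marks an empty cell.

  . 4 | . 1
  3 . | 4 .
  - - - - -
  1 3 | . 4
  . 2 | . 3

Step 1. [r1c1∈{2}] nothing but 2 survives at r1c1 ⇒ r1c1=2.
Step 2. [r2c2∈{1}] r2c2's peers cover all but 1. So r2c2=1.
Step 3. [r2c4∈{2}] only 2 remains possible at r2c4, so r2c4=2.
Step 4. [r1c3∈{3}] r1c3's peers cover all but 3 ⇒ r1c3=3.
Step 5. [r4c3∈{1}] r4c3 has the single candidate 1 ⇒ r4c3=1.
Step 6. [r3c3∈{2}] r3c3's peers cover all but 2 ⇒ r3c3=2.
Step 7. [r4c1∈{4}] r4c1 has the single candidate 4. So r4c1=4.

Answer: 2 4 3 1 / 3 1 4 2 / 1 3 2 4 / 4 2 1 3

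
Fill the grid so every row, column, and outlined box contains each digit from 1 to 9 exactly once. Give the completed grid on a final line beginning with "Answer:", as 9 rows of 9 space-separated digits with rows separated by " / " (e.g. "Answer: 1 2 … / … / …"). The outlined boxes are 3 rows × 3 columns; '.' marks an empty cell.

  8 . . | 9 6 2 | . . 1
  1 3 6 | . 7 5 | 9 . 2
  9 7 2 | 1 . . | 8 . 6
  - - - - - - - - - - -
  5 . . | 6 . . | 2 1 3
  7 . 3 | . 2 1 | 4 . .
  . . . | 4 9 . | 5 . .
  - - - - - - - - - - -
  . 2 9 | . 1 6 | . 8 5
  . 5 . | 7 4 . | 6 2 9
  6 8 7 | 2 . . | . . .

Step 1. [r7c4∈{3}] only 3 remains possible at r7c4 ⇒ r7c4=3.
Step 2. [r4c5∈{8}] r4c5 has the single candidate 8, so r4c5=8.
Step 3. [r2c8∈{4}] r2c8's peers cover all but 4 ⇒ r2c8=4.
Step 4. [r9c8∈{3}] only 3 remains possible at r9c8, so r9c8=3.
Step 5. [r6c9∈{7,8}] r6c9 is the only open cell in col 9 admitting 7, so r6c9=7.
Step 6. [r4c2∈{4,9}] r4c2 is the only open cell in row 4 admitting 9, so r4c2=9.
Step 7. [r6c2∈{1,6}] col 2 places 1 nowhere but r6c2 ⇒ r6c2=1.
Step 8. [r1c3∈{4,5}] in col 3, 5 fits only at r1c3, so r1c3=5.
Step 9. [r6c6∈{3}] r6c6 has the single candidate 3, so r6c6=3.
Step 10. [r1c8∈{7}] r1c8's peers cover all but 7, so r1c8=7.
Step 11. [r5c8∈{6,9}] row 5 places 9 nowhere but r5c8 ⇒ r5c8=9.
Step 12. [r4c3∈{4}] r4c3's peers cover all but 4. So r4c3=4.
Step 13. [r9c7∈{1}] r9c7 is down to just 1. So r9c7=1.
Step 14. [r3c5∈{3}] nothing but 3 survives at r3c5 ⇒ r3c5=3.
Step 15. [r5c9∈{8}] r5c9 has the single candidate 8, so r5c9=8.
Step 16. [r6c8∈{6}] r6c8's peers cover all but 6, so r6c8=6.
Step 17. [r3c8∈{5}] only 5 remains possible at r3c8, so r3c8=5.
Step 18. [r5c2∈{6}] nothing but 6 survives at r5c2, so r5c2=6.
Step 19. [r1c7∈{3}] r1c7 has the single candidate 3. So r1c7=3.
Step 20. [r9c6∈{9}] r9c6's peers cover all but 9, so r9c6=9.
Step 21. [r8c6∈{8}] only 8 remains possible at r8c6. So r8c6=8.
Step 22. [r2c4∈{8}] only 8 remains possible at r2c4. So r2c4=8.
Step 23. [r4c6∈{7}] r4c6 is down to just 7. So r4c6=7.
Step 24. [r6c1∈{2}] r6c1 has the single candidate 2 ⇒ r6c1=2.
Step 25. [r3c6∈{4}] r3c6 is down to just 4, so r3c6=4.
Step 26. [r9c5∈{5}] r9c5's peers cover all but 5. So r9c5=5.
Step 27. [r8c1∈{3}] r8c1's peers cover all but 3, so r8c1=3.
Step 28. [r6c3∈{8}] r6c3 is down to just 8 ⇒ r6c3=8.
Step 29. [r7c7∈{7}] r7c7 has the single candidate 7 ⇒ r7c7=7.
Step 30. [r5c4∈{5}] r5c4 has the single candidate 5, so r5c4=5.
Step 31. [r9c9∈{4}] nothing but 4 survives at r9c9, so r9c9=4.
Step 32. [r7c1∈{4}] only 4 remains possible at r7c1, so r7c1=4.
Step 33. [r1c2∈{4}] r1c2 is down to just 4 ⇒ r1c2=4.
Step 34. [r8c3∈{1}] r8c3 is down to just 1, so r8c3=1.

Answer: 8 4 5 9 6 2 3 7 1 / 1 3 6 8 7 5 9 4 2 / 9 7 2 1 3 4 8 5 6 / 5 9 4 6 8 7 2 1 3 / 7 6 3 5 2 1 4 9 8 / 2 1 8 4 9 3 5 6 7 / 4 2 9 3 1 6 7 8 5 / 3 5 1 7 4 8 6 2 9 / 6 8 7 2 5 9 1 3 4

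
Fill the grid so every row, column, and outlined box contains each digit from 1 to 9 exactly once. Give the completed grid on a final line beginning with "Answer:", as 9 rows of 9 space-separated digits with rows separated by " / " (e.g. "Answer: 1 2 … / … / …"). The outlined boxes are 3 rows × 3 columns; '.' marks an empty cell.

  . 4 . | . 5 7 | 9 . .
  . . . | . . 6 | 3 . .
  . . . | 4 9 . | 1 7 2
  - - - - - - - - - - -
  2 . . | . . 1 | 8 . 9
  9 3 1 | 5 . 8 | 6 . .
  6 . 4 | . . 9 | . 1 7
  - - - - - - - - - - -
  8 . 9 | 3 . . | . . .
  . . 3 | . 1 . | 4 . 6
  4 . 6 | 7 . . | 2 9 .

Step 1. [r7c8∈{5}] r7c8's peers cover all but 5. So r7c8=5.
Step 2. [r1c9∈{8}] nothing but 8 survives at r1c9, so r1c9=8.
Step 3. [r2c2∈{1,2,5,7,8,9}] r2c2 is the only open cell in row 2 admitting 9, so r2c2=9.
Step 4. [r6c4∈{2}] r6c4 has the single candidate 2 ⇒ r6c4=2.
Step 5. [r5c9∈{4}] r5c9 is down to just 4 ⇒ r5c9=4.
Step 6. [r4c5∈{3,4,6,7}] 4 has one home in row 4: r4c5, so r4c5=4.
Step 7. [r2c5∈{2,8}] across box 2, 2 lands solely at r2c5. So r2c5=2.
Step 8. [r2c4∈{1,8}] 8 has one home in box 2: r2c4. So r2c4=8.
Step 9. [r2c1∈{1,5,7}] row 2 places 1 nowhere but r2c1, so r2c1=1.
Step 10. [r8c1∈{5,7}] across col 1, 7 lands solely at r8c1, so r8c1=7.
Step 11. [r3c1∈{3,5}] r3c1 is the only open cell in col 1 admitting 5, so r3c1=5.
Step 12. [r4c3∈{5,7}] across col 3, 5 lands solely at r4c3, so r4c3=5.
Step 13. [r9c6∈{5}] only 5 remains possible at r9c6. So r9c6=5.
Step 14. [r7c9∈{1}] r7c9's peers cover all but 1 ⇒ r7c9=1.
Step 15. [r8c6∈{2}] nothing but 2 survives at r8c6. So r8c6=2.
Step 16. [r6c2∈{8}] r6c2 has the single candidate 8 ⇒ r6c2=8.
Step 17. [r3c6∈{3}] r3c6 has the single candidate 3 ⇒ r3c6=3.
Step 18. [r3c3∈{8}] r3c3 is down to just 8, so r3c3=8.
Step 19. [r8c2∈{5}] nothing but 5 survives at r8c2, so r8c2=5.
Step 20. [r9c2∈{1}] nothing but 1 survives at r9c2 ⇒ r9c2=1.
Step 21. [r7c5∈{6}] r7c5 is down to just 6 ⇒ r7c5=6.
Step 22. [r5c5∈{7}] nothing but 7 survives at r5c5. So r5c5=7.
Step 23. [r6c7∈{5}] r6c7 is down to just 5. So r6c7=5.
Step 24. [r4c4∈{6}] r4c4 is down to just 6 ⇒ r4c4=6.
Step 25. [r2c9∈{5}] r2c9 is down to just 5. So r2c9=5.
Step 26. [r8c8∈{8}] r8c8 has the single candidate 8, so r8c8=8.
Step 27. [r4c2∈{7}] r4c2 is down to just 7, so r4c2=7.
Step 28. [r1c3∈{2}] r1c3 is down to just 2. So r1c3=2.
Step 29. [r2c8∈{4}] r2c8's peers cover all but 4, so r2c8=4.
Step 30. [r1c1∈{3}] r1c1 has the single candidate 3. So r1c1=3.
Step 31. [r2c3∈{7}] only 7 remains possible at r2c3 ⇒ r2c3=7.
Step 32. [r1c8∈{6}] nothing but 6 survives at r1c8, so r1c8=6.
Step 33. [r1c4∈{1}] only 1 remains possible at r1c4. So r1c4=1.
Step 34. [r3c2∈{6}] r3c2's peers cover all but 6, so r3c2=6.
Step 35. [r7c7∈{7}] only 7 remains possible at r7c7. So r7c7=7.
Step 36. [r9c9∈{3}] r9c9's peers cover all but 3 ⇒ r9c9=3.
Step 37. [r5c8∈{2}] nothing but 2 survives at r5c8 ⇒ r5c8=2.
Step 38. [r9c5∈{8}] only 8 remains possible at r9c5, so r9c5=8.
Step 39. [r8c4∈{9}] nothing but 9 survives at r8c4, so r8c4=9.
Step 40. [r4c8∈{3}] nothing but 3 survives at r4c8 ⇒ r4c8=3.
Step 41. [r7c6∈{4}] r7c6 is down to just 4. So r7c6=4.
Step 42. [r6c5∈{3}] r6c5 is down to just 3. So r6c5=3.
Step 43. [r7c2∈{2}] nothing but 2 survives at r7c2. So r7c2=2.

Answer: 3 4 2 1 5 7 9 6 8 / 1 9 7 8 2 6 3 4 5 / 5 6 8 4 9 3 1 7 2 / 2 7 5 6 4 1 8 3 9 / 9 3 1 5 7 8 6 2 4 / 6 8 4 2 3 9 5 1 7 / 8 2 9 3 6 4 7 5 1 / 7 5 3 9 1 2 4 8 6 / 4 1 6 7 8 5 2 9 3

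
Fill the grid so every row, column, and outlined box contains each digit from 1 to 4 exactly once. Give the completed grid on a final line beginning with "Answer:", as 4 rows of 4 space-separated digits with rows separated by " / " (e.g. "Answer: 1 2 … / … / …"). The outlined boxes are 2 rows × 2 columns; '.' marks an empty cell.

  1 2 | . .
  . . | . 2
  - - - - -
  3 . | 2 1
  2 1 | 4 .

Step 1. [r1c3∈{3}] r1c3's peers cover all but 3. So r1c3=3.
Step 2. [r3c2∈{4}] r3c2 is down to just 4, so r3c2=4.
Step 3. [r4c4∈{3}] r4c4 is down to just 3. So r4c4=3.
Step 4. [r2c3∈{1}] nothing but 1 survives at r2c3, so r2c3=1.
Step 5. [r2c1∈{4}] r2c1's peers cover all but 4 ⇒ r2c1=4.
Step 6. [r2c2∈{3}] only 3 remains possible at r2c2 ⇒ r2c2=3.
Step 7. [r1c4∈{4}] r1c4 has the single candidate 4. So r1c4=4.

Answer: 1 2 3 4 / 4 3 1 2 / 3 4 2 1 / 2 1 4 3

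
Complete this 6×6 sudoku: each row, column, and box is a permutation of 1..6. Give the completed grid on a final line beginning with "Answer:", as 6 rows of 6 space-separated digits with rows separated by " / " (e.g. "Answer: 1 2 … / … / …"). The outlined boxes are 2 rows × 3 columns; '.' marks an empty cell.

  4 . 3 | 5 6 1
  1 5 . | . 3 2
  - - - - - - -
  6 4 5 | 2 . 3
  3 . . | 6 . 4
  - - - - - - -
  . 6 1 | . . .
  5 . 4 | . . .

Step 1. [r5c5∈{2,4,5}] col 5 places 4 nowhere but r5c5 ⇒ r5c5=4.
Step 2. [r1c2∈{2}] nothing but 2 survives at r1c2 ⇒ r1c2=2.
Step 3. [r3c5∈{1}] nothing but 1 survives at r3c5 ⇒ r3c5=1.
Step 4. [r5c4∈{3}] r5c4 has the single candidate 3 ⇒ r5c4=3.
Step 5. [r6c2∈{3}] r6c2's peers cover all but 3, so r6c2=3.
Step 6. [r2c3∈{6}] nothing but 6 survives at r2c3. So r2c3=6.
Step 7. [r6c5∈{2}] nothing but 2 survives at r6c5, so r6c5=2.
Step 8. [r4c3∈{2}] r4c3 has the single candidate 2 ⇒ r4c3=2.
Step 9. [r6c4∈{1}] nothing but 1 survives at r6c4 ⇒ r6c4=1.
Step 10. [r6c6∈{6}] r6c6 has the single candidate 6 ⇒ r6c6=6.
Step 11. [r2c4∈{4}] r2c4 has the single candidate 4. So r2c4=4.
Step 12. [r5c6∈{5}] only 5 remains possible at r5c6. So r5c6=5.
Step 13. [r4c5∈{5}] r4c5 has the single candidate 5 ⇒ r4c5=5.
Step 14. [r4c2∈{1}] r4c2 has the single candidate 1 ⇒ r4c2=1.
Step 15. [r5c1∈{2}] only 2 remains possible at r5c1, so r5c1=2.

Answer: 4 2 3 5 6 1 / 1 5 6 4 3 2 / 6 4 5 2 1 3 / 3 1 2 6 5 4 / 2 6 1 3 4 5 / 5 3 4 1 2 6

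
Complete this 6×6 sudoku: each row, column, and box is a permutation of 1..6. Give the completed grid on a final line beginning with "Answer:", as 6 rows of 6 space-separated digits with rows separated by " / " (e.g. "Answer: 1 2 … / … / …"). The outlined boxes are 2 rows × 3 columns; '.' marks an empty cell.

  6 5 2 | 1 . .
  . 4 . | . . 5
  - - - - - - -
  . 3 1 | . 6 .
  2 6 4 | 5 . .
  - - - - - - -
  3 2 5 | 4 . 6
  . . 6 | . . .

Step 1. [r6c5∈{1,2,3,5}] in row 6, 5 fits only at r6c5 ⇒ r6c5=5.
Step 2. [r3c4∈{2}] r3c4's peers cover all but 2 ⇒ r3c4=2.
Step 3. [r6c6∈{1,2,3}] 2 has one home in row 6: r6c6, so r6c6=2.
Step 4. [r1c5∈{3,4}] col 5 places 4 nowhere but r1c5. So r1c5=4.
Step 5. [r1c6∈{3}] r1c6 has the single candidate 3. So r1c6=3.
Step 6. [r4c5∈{1,3}] 3 has one home in row 4: r4c5, so r4c5=3.
Step 7. [r2c1∈{1}] r2c1 is down to just 1. So r2c1=1.
Step 8. [r3c6∈{4}] r3c6 has the single candidate 4. So r3c6=4.
Step 9. [r2c4∈{6}] r2c4 is down to just 6, so r2c4=6.
Step 10. [r4c6∈{1}] r4c6 has the single candidate 1. So r4c6=1.
Step 11. [r2c5∈{2}] only 2 remains possible at r2c5 ⇒ r2c5=2.
Step 12. [r3c1∈{5}] r3c1 is down to just 5, so r3c1=5.
Step 13. [r6c4∈{3}] r6c4 is down to just 3. So r6c4=3.
Step 14. [r6c2∈{1}] only 1 remains possible at r6c2, so r6c2=1.
Step 15. [r5c5∈{1}] r5c5 has the single candidate 1. So r5c5=1.
Step 16. [r6c1∈{4}] r6c1 is down to just 4 ⇒ r6c1=4.
Step 17. [r2c3∈{3}] only 3 remains possible at r2c3. So r2c3=3.

Answer: 6 5 2 1 4 3 / 1 4 3 6 2 5 / 5 3 1 2 6 4 / 2 6 4 5 3 1 / 3 2 5 4 1 6 / 4 1 6 3 5 2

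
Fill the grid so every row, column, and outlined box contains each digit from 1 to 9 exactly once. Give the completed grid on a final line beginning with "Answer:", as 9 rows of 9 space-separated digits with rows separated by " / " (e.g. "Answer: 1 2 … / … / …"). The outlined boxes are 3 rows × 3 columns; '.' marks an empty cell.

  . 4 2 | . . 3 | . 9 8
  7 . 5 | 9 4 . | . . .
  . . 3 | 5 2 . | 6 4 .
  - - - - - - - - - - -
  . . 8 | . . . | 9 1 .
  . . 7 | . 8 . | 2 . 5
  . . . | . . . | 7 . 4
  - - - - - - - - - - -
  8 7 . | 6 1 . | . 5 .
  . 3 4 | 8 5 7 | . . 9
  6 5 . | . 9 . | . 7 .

Step 1. [r1c1∈{1}] only 1 remains possible at r1c1. So r1c1=1.
Step 2. [r6c3∈{1,6,9}] across col 3, 6 lands solely at r6c3. So r6c3=6.
Step 3. [r9c4∈{2,3,4}] 3 has one home in box 8: r9c4 ⇒ r9c4=3.
Step 4. [r4c2∈{2}] r4c2's peers cover all but 2, so r4c2=2.
Step 5. [r4c9∈{3,6}] col 9 places 6 nowhere but r4c9, so r4c9=6.
Step 6. [r5c6∈{1,4,6,9}] row 5 places 6 nowhere but r5c6, so r5c6=6.
Step 7. [r6c6∈{1,2,5,9}] in col 6, 9 fits only at r6c6. So r6c6=9.
Step 8. [r5c8∈{3}] r5c8's peers cover all but 3, so r5c8=3.
Step 9. [r8c7∈{1}] r8c7 has the single candidate 1 ⇒ r8c7=1.
Step 10. [r9c9∈{2}] nothing but 2 survives at r9c9. So r9c9=2.
Step 11. [r9c6∈{4}] nothing but 4 survives at r9c6. So r9c6=4.
Step 12. [r6c2∈{1}] r6c2 is down to just 1. So r6c2=1.
Step 13. [r3c1∈{9}] r3c1 has the single candidate 9, so r3c1=9.
Step 14. [r2c7∈{3}] r2c7's peers cover all but 3. So r2c7=3.
Step 15. [r3c2∈{8}] r3c2 is down to just 8 ⇒ r3c2=8.
Step 16. [r6c5∈{3}] r6c5 has the single candidate 3, so r6c5=3.
Step 17. [r1c4∈{7}] nothing but 7 survives at r1c4, so r1c4=7.
Step 18. [r4c1∈{3,4,5}] across row 4, 3 lands solely at r4c1 ⇒ r4c1=3.
Step 19. [r3c6∈{1}] r3c6 is down to just 1, so r3c6=1.
Step 20. [r5c4∈{1,4}] across row 5, 1 lands solely at r5c4. So r5c4=1.
Step 21. [r4c4∈{4}] r4c4 is down to just 4 ⇒ r4c4=4.
Step 22. [r1c7∈{5}] r1c7 is down to just 5 ⇒ r1c7=5.
Step 23. [r6c8∈{8}] r6c8 is down to just 8 ⇒ r6c8=8.
Step 24. [r9c7∈{8}] r9c7 has the single candidate 8 ⇒ r9c7=8.
Step 25. [r5c1∈{4}] only 4 remains possible at r5c1, so r5c1=4.
Step 26. [r1c5∈{6}] r1c5 has the single candidate 6 ⇒ r1c5=6.
Step 27. [r7c7∈{4}] r7c7 is down to just 4. So r7c7=4.
Step 28. [r4c6∈{5}] only 5 remains possible at r4c6. So r4c6=5.
Step 29. [r7c3∈{9}] only 9 remains possible at r7c3 ⇒ r7c3=9.
Step 30. [r7c9∈{3}] r7c9 has the single candidate 3, so r7c9=3.
Step 31. [r6c1∈{5}] only 5 remains possible at r6c1. So r6c1=5.
Step 32. [r3c9∈{7}] r3c9 has the single candidate 7, so r3c9=7.
Step 33. [r7c6∈{2}] r7c6's peers cover all but 2. So r7c6=2.
Step 34. [r8c8∈{6}] r8c8 has the single candidate 6, so r8c8=6.
Step 35. [r6c4∈{2}] r6c4 has the single candidate 2 ⇒ r6c4=2.
Step 36. [r2c2∈{6}] only 6 remains possible at r2c2. So r2c2=6.
Step 37. [r9c3∈{1}] r9c3's peers cover all but 1, so r9c3=1.
Step 38. [r5c2∈{9}] r5c2 is down to just 9 ⇒ r5c2=9.
Step 39. [r2c9∈{1}] r2c9 has the single candidate 1. So r2c9=1.
Step 40. [r8c1∈{2}] r8c1 has the single candidate 2. So r8c1=2.
Step 41. [r2c6∈{8}] nothing but 8 survives at r2c6 ⇒ r2c6=8.
Step 42. [r2c8∈{2}] only 2 remains possible at r2c8 ⇒ r2c8=2.
Step 43. [r4c5∈{7}] r4c5's peers cover all but 7 ⇒ r4c5=7.

Answer: 1 4 2 7 6 3 5 9 8 / 7 6 5 9 4 8 3 2 1 / 9 8 3 5 2 1 6 4 7 / 3 2 8 4 7 5 9 1 6 / 4 9 7 1 8 6 2 3 5 / 5 1 6 2 3 9 7 8 4 / 8 7 9 6 1 2 4 5 3 / 2 3 4 8 5 7 1 6 9 / 6 5 1 3 9 4 8 7 2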